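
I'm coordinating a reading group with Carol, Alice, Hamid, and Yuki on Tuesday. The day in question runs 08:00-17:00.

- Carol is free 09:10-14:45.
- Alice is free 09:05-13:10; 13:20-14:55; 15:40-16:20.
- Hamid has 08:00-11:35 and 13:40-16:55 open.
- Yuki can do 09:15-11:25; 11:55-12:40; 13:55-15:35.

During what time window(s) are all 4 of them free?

09:15-11:25, 13:55-14:45

Carol ∩ Alice: 09:10-13:10, 13:20-14:45.
Carol ∩ Alice ∩ Hamid: 09:10-11:35, 13:40-14:45.
Carol ∩ Alice ∩ Hamid ∩ Yuki: 09:15-11:25, 13:55-14:45.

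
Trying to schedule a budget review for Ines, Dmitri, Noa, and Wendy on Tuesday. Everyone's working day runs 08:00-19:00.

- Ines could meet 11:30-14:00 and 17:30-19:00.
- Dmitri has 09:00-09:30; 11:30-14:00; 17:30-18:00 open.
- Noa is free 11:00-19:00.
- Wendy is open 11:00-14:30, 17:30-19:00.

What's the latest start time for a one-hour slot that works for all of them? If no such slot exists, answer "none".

Ines ∩ Dmitri: 11:30-14:00, 17:30-18:00.
Ines ∩ Dmitri ∩ Noa: 11:30-14:00, 17:30-18:00.
Ines ∩ Dmitri ∩ Noa ∩ Wendy: 11:30-14:00, 17:30-18:00.
The last common window of at least 60 minutes is 11:30-14:00; a 60-minute meeting can start as late as 13:00 and still end by 14:00.

13:00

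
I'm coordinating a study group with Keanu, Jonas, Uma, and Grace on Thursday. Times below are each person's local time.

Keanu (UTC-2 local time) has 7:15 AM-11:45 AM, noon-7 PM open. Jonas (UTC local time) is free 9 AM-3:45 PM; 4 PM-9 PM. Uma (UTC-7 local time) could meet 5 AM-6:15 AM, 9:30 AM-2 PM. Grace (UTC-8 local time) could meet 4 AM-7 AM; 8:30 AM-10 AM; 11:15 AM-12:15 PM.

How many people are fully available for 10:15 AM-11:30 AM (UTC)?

Keanu in UTC: 09:15-13:45, 14:00-21:00 (add 2h to convert from UTC-2).
Jonas in UTC: 09:00-15:45, 16:00-21:00.
Uma in UTC: 12:00-13:15, 16:30-21:00 (add 7h to convert from UTC-7).
Grace in UTC: 12:00-15:00, 16:30-18:00, 19:15-20:15 (add 8h to convert from UTC-8).
Keanu and Jonas can make the full 10:15-11:30 slot — that's 2.

2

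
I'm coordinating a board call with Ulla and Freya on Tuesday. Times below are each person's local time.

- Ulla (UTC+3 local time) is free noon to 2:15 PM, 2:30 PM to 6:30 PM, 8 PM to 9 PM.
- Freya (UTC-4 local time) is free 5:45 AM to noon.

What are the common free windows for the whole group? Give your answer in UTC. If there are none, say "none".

Ulla in UTC: 09:00-11:15, 11:30-15:30, 17:00-18:00 (subtract 3h to convert from UTC+3).
Freya in UTC: 09:45-16:00 (add 4h to convert from UTC-4).
Ulla ∩ Freya: 09:45-11:15, 11:30-15:30.
So the common availability across everyone is 09:45-11:15, 11:30-15:30.

09:45-11:15, 11:30-15:30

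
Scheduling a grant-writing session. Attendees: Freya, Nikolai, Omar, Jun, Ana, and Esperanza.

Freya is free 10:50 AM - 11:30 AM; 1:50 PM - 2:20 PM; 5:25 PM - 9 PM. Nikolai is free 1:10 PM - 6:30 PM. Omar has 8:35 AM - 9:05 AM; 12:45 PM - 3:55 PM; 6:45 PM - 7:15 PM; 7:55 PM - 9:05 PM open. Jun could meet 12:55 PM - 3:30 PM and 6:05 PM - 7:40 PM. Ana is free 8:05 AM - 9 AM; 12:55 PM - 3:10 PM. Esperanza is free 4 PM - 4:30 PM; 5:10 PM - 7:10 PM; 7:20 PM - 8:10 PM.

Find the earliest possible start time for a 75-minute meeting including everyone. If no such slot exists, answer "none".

Freya ∩ Nikolai: 13:50-14:20, 17:25-18:30.
Freya ∩ Nikolai ∩ Omar: 13:50-14:20.
Freya ∩ Nikolai ∩ Omar ∩ Jun: 13:50-14:20.
Freya ∩ Nikolai ∩ Omar ∩ Jun ∩ Ana: 13:50-14:20.
Freya ∩ Nikolai ∩ Omar ∩ Jun ∩ Ana ∩ Esperanza: ∅.
There is no time when everyone is free.
No common window is at least 75 minutes long.

none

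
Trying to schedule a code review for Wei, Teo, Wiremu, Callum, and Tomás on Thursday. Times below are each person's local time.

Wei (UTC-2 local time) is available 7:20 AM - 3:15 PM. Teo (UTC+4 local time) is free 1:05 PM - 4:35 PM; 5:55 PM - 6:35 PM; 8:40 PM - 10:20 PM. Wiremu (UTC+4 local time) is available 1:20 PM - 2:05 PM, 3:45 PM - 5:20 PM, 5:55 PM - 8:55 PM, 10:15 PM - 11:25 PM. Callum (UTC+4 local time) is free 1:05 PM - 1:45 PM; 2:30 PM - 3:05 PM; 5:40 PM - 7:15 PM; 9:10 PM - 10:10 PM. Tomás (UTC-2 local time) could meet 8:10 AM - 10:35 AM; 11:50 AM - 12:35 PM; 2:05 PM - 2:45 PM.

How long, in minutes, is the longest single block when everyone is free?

Wei in UTC: 09:20-17:15 (add 2h to convert from UTC-2).
Teo in UTC: 09:05-12:35, 13:55-14:35, 16:40-18:20 (subtract 4h to convert from UTC+4).
Wiremu in UTC: 09:20-10:05, 11:45-13:20, 13:55-16:55, 18:15-19:25 (subtract 4h to convert from UTC+4).
Callum in UTC: 09:05-09:45, 10:30-11:05, 13:40-15:15, 17:10-18:10 (subtract 4h to convert from UTC+4).
Tomás in UTC: 10:10-12:35, 13:50-14:35, 16:05-16:45 (add 2h to convert from UTC-2).
Wei ∩ Teo: 09:20-12:35, 13:55-14:35, 16:40-17:15.
Wei ∩ Teo ∩ Wiremu: 09:20-10:05, 11:45-12:35, 13:55-14:35, 16:40-16:55.
Wei ∩ Teo ∩ Wiremu ∩ Callum: 09:20-09:45, 13:55-14:35.
Wei ∩ Teo ∩ Wiremu ∩ Callum ∩ Tomás: 13:55-14:35.
Those are the intersection windows.
The longest is 13:55-14:35 at 40 minutes.

40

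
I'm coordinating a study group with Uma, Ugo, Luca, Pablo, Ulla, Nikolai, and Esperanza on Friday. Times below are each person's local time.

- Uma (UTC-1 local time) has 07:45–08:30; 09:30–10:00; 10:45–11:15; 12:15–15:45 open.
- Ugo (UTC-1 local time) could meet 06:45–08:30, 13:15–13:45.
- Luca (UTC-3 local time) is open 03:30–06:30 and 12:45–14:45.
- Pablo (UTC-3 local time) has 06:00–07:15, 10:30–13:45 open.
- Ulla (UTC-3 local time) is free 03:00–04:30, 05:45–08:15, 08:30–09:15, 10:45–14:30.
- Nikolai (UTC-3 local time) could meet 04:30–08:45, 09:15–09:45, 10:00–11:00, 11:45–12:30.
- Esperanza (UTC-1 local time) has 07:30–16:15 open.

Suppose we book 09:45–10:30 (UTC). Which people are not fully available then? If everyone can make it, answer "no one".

Uma in UTC: 08:45-09:30, 10:30-11:00, 11:45-12:15, 13:15-16:45 (add 1h to convert from UTC-1).
Ugo in UTC: 07:45-09:30, 14:15-14:45 (add 1h to convert from UTC-1).
Luca in UTC: 06:30-09:30, 15:45-17:45 (add 3h to convert from UTC-3).
Pablo in UTC: 09:00-10:15, 13:30-16:45 (add 3h to convert from UTC-3).
Ulla in UTC: 06:00-07:30, 08:45-11:15, 11:30-12:15, 13:45-17:30 (add 3h to convert from UTC-3).
Nikolai in UTC: 07:30-11:45, 12:15-12:45, 13:00-14:00, 14:45-15:30 (add 3h to convert from UTC-3).
Esperanza in UTC: 08:30-17:15 (add 1h to convert from UTC-1).
Uma: not fully free for 09:45-10:30. Ugo: not fully free for 09:45-10:30. Luca: not fully free for 09:45-10:30. Pablo: not fully free for 09:45-10:30. Ulla: free for 09:45-10:30. Nikolai: free for 09:45-10:30. Esperanza: free for 09:45-10:30.

Luca, Pablo, Ugo, Uma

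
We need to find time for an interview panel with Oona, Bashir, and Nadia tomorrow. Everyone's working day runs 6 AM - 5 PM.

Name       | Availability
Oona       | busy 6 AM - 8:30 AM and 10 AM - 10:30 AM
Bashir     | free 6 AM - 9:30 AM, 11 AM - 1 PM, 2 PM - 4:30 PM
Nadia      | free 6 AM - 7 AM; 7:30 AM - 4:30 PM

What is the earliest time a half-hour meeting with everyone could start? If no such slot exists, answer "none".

Oona free: 08:30-10:00, 10:30-17:00 (invert busy blocks within the working day).
Bashir free: 06:00-09:30, 11:00-13:00, 14:00-16:30.
Nadia free: 06:00-07:00, 07:30-16:30.
Oona ∩ Bashir: 08:30-09:30, 11:00-13:00, 14:00-16:30.
Oona ∩ Bashir ∩ Nadia: 08:30-09:30, 11:00-13:00, 14:00-16:30.
Those are the intersection windows.
The first common window of at least 30 minutes is 08:30-09:30, so the earliest start is 08:30.

08:30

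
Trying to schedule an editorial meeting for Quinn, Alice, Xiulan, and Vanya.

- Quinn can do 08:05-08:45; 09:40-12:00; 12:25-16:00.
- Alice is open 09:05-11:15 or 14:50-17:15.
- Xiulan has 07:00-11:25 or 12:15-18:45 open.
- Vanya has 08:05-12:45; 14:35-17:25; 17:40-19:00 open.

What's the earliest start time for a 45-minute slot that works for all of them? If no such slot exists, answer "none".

Quinn ∩ Alice: 09:40-11:15, 14:50-16:00.
Quinn ∩ Alice ∩ Xiulan: 09:40-11:15, 14:50-16:00.
Quinn ∩ Alice ∩ Xiulan ∩ Vanya: 09:40-11:15, 14:50-16:00.
The first common window of at least 45 minutes is 09:40-11:15, so the earliest start is 09:40.

09:40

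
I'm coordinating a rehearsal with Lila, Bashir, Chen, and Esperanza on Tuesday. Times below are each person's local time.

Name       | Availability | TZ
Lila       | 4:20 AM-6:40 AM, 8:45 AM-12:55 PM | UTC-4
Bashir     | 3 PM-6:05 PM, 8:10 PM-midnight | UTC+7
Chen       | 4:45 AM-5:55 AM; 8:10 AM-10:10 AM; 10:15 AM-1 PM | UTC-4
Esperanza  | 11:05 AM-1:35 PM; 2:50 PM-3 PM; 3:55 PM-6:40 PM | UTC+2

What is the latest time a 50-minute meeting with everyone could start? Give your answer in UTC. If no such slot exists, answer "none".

Lila in UTC: 08:20-10:40, 12:45-16:55 (add 4h to convert from UTC-4).
Bashir in UTC: 08:00-11:05, 13:10-17:00 (subtract 7h to convert from UTC+7).
Chen in UTC: 08:45-09:55, 12:10-14:10, 14:15-17:00 (add 4h to convert from UTC-4).
Esperanza in UTC: 09:05-11:35, 12:50-13:00, 13:55-16:40 (subtract 2h to convert from UTC+2).
Lila ∩ Bashir: 08:20-10:40, 13:10-16:55.
Lila ∩ Bashir ∩ Chen: 08:45-09:55, 13:10-14:10, 14:15-16:55.
Lila ∩ Bashir ∩ Chen ∩ Esperanza: 09:05-09:55, 13:55-14:10, 14:15-16:40.
The last common window of at least 50 minutes is 14:15-16:40; a 50-minute meeting can start as late as 15:50 and still end by 16:40.

15:50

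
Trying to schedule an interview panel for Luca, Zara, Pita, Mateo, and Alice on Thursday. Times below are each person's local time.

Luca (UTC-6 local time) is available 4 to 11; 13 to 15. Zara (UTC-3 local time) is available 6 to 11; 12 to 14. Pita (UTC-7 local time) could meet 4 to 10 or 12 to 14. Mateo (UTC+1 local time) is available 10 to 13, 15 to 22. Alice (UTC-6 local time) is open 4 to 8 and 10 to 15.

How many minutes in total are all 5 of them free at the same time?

120

Luca in UTC: 10:00-17:00, 19:00-21:00 (add 6h to convert from UTC-6).
Zara in UTC: 09:00-14:00, 15:00-17:00 (add 3h to convert from UTC-3).
Pita in UTC: 11:00-17:00, 19:00-21:00 (add 7h to convert from UTC-7).
Mateo in UTC: 09:00-12:00, 14:00-21:00 (subtract 1h to convert from UTC+1).
Alice in UTC: 10:00-14:00, 16:00-21:00 (add 6h to convert from UTC-6).
Luca ∩ Zara: 10:00-14:00, 15:00-17:00.
Luca ∩ Zara ∩ Pita: 11:00-14:00, 15:00-17:00.
Luca ∩ Zara ∩ Pita ∩ Mateo: 11:00-12:00, 15:00-17:00.
Luca ∩ Zara ∩ Pita ∩ Mateo ∩ Alice: 11:00-12:00, 16:00-17:00.
Summing the common windows: 60 + 60 = 120 minutes.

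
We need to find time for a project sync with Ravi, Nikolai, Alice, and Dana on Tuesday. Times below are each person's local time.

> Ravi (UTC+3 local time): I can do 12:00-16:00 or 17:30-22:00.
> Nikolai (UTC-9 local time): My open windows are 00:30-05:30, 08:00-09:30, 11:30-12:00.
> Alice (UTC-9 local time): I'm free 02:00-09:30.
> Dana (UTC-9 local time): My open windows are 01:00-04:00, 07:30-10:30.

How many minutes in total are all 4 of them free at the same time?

210

Ravi in UTC: 09:00-13:00, 14:30-19:00 (subtract 3h to convert from UTC+3).
Nikolai in UTC: 09:30-14:30, 17:00-18:30, 20:30-21:00 (add 9h to convert from UTC-9).
Alice in UTC: 11:00-18:30 (add 9h to convert from UTC-9).
Dana in UTC: 10:00-13:00, 16:30-19:30 (add 9h to convert from UTC-9).
Ravi ∩ Nikolai: 09:30-13:00, 17:00-18:30.
Ravi ∩ Nikolai ∩ Alice: 11:00-13:00, 17:00-18:30.
Ravi ∩ Nikolai ∩ Alice ∩ Dana: 11:00-13:00, 17:00-18:30.
Summing the common windows: 120 + 90 = 210 minutes.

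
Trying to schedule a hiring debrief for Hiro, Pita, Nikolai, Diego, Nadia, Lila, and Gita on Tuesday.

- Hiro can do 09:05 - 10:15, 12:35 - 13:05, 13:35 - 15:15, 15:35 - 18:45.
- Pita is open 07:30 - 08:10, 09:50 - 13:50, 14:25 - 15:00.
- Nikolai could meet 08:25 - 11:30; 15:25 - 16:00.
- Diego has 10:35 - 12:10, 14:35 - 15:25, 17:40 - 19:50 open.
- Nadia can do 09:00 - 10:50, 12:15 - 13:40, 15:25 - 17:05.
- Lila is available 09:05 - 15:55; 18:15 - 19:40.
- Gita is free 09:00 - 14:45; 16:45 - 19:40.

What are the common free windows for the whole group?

none

Hiro ∩ Pita: 09:50-10:15, 12:35-13:05, 13:35-13:50, 14:25-15:00.
Hiro ∩ Pita ∩ Nikolai: 09:50-10:15.
Hiro ∩ Pita ∩ Nikolai ∩ Diego: ∅.
Hiro ∩ Pita ∩ Nikolai ∩ Diego ∩ Nadia: ∅.
Hiro ∩ Pita ∩ Nikolai ∩ Diego ∩ Nadia ∩ Lila: ∅.
Hiro ∩ Pita ∩ Nikolai ∩ Diego ∩ Nadia ∩ Lila ∩ Gita: ∅.
There is no time when everyone is free.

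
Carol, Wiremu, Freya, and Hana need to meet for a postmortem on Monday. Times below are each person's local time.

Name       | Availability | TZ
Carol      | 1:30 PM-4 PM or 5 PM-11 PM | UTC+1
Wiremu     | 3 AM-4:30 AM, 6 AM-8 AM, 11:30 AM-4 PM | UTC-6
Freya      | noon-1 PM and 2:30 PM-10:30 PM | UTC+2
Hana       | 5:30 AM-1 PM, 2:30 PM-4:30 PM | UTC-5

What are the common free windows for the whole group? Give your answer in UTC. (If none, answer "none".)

12:30-14:00, 17:30-18:00, 19:30-20:30

Carol in UTC: 12:30-15:00, 16:00-22:00 (subtract 1h to convert from UTC+1).
Wiremu in UTC: 09:00-10:30, 12:00-14:00, 17:30-22:00 (add 6h to convert from UTC-6).
Freya in UTC: 10:00-11:00, 12:30-20:30 (subtract 2h to convert from UTC+2).
Hana in UTC: 10:30-18:00, 19:30-21:30 (add 5h to convert from UTC-5).
Carol ∩ Wiremu: 12:30-14:00, 17:30-22:00.
Carol ∩ Wiremu ∩ Freya: 12:30-14:00, 17:30-20:30.
Carol ∩ Wiremu ∩ Freya ∩ Hana: 12:30-14:00, 17:30-18:00, 19:30-20:30.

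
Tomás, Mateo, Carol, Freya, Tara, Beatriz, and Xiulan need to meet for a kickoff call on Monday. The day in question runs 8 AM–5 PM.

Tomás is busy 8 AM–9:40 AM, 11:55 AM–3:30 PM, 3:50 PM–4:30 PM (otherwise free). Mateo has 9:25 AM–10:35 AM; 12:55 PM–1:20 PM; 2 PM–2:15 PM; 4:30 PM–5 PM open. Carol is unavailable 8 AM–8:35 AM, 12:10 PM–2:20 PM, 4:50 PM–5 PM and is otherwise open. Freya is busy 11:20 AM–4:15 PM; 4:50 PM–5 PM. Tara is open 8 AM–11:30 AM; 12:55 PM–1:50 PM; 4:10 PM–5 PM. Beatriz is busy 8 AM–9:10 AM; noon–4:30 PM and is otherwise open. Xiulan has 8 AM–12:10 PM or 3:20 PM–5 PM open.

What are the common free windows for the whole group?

09:40-10:35, 16:30-16:50

Tomás free: 09:40-11:55, 15:30-15:50, 16:30-17:00 (invert busy blocks within the working day).
Mateo free: 09:25-10:35, 12:55-13:20, 14:00-14:15, 16:30-17:00.
Carol free: 08:35-12:10, 14:20-16:50 (invert busy blocks within the working day).
Freya free: 08:00-11:20, 16:15-16:50 (invert busy blocks within the working day).
Tara free: 08:00-11:30, 12:55-13:50, 16:10-17:00.
Beatriz free: 09:10-12:00, 16:30-17:00 (invert busy blocks within the working day).
Xiulan free: 08:00-12:10, 15:20-17:00.
Tomás ∩ Mateo: 09:40-10:35, 16:30-17:00.
Tomás ∩ Mateo ∩ Carol: 09:40-10:35, 16:30-16:50.
Tomás ∩ Mateo ∩ Carol ∩ Freya: 09:40-10:35, 16:30-16:50.
Tomás ∩ Mateo ∩ Carol ∩ Freya ∩ Tara: 09:40-10:35, 16:30-16:50.
Tomás ∩ Mateo ∩ Carol ∩ Freya ∩ Tara ∩ Beatriz: 09:40-10:35, 16:30-16:50.
Tomás ∩ Mateo ∩ Carol ∩ Freya ∩ Tara ∩ Beatriz ∩ Xiulan: 09:40-10:35, 16:30-16:50.
Those are the intersection windows.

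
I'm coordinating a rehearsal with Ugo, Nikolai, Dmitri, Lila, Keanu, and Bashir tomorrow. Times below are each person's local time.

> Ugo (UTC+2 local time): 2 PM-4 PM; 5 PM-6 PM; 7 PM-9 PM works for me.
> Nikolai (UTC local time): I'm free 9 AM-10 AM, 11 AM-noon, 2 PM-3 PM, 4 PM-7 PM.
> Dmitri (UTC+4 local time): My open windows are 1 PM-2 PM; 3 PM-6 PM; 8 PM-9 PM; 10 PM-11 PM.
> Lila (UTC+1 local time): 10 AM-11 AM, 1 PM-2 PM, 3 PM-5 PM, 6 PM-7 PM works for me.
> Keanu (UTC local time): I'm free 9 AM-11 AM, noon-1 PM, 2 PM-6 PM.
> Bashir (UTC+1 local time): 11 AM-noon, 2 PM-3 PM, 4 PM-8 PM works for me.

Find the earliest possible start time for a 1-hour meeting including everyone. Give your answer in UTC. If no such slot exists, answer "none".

Ugo in UTC: 12:00-14:00, 15:00-16:00, 17:00-19:00 (subtract 2h to convert from UTC+2).
Nikolai in UTC: 09:00-10:00, 11:00-12:00, 14:00-15:00, 16:00-19:00.
Dmitri in UTC: 09:00-10:00, 11:00-14:00, 16:00-17:00, 18:00-19:00 (subtract 4h to convert from UTC+4).
Lila in UTC: 09:00-10:00, 12:00-13:00, 14:00-16:00, 17:00-18:00 (subtract 1h to convert from UTC+1).
Keanu in UTC: 09:00-11:00, 12:00-13:00, 14:00-18:00.
Bashir in UTC: 10:00-11:00, 13:00-14:00, 15:00-19:00 (subtract 1h to convert from UTC+1).
Ugo ∩ Nikolai: 17:00-19:00.
Ugo ∩ Nikolai ∩ Dmitri: 18:00-19:00.
Ugo ∩ Nikolai ∩ Dmitri ∩ Lila: ∅.
Ugo ∩ Nikolai ∩ Dmitri ∩ Lila ∩ Keanu: ∅.
Ugo ∩ Nikolai ∩ Dmitri ∩ Lila ∩ Keanu ∩ Bashir: ∅.
There is no time when everyone is free.
No common window is at least 60 minutes long.

none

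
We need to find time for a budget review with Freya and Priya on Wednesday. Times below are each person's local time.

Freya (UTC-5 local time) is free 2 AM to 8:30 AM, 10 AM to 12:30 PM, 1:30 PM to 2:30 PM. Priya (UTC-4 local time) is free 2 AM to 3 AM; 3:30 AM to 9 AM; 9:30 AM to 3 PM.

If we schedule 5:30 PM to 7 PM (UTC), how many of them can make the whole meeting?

Freya in UTC: 07:00-13:30, 15:00-17:30, 18:30-19:30 (add 5h to convert from UTC-5).
Priya in UTC: 06:00-07:00, 07:30-13:00, 13:30-19:00 (add 4h to convert from UTC-4).
Priya can make the full 17:30-19:00 slot — that's 1.

1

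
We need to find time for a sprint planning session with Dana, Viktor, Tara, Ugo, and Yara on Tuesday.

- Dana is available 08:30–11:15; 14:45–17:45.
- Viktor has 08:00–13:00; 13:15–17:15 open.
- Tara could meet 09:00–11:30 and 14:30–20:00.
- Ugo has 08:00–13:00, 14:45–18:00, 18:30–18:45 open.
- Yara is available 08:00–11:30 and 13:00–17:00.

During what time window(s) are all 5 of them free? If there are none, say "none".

09:00-11:15, 14:45-17:00

Dana ∩ Viktor: 08:30-11:15, 14:45-17:15.
Dana ∩ Viktor ∩ Tara: 09:00-11:15, 14:45-17:15.
Dana ∩ Viktor ∩ Tara ∩ Ugo: 09:00-11:15, 14:45-17:15.
Dana ∩ Viktor ∩ Tara ∩ Ugo ∩ Yara: 09:00-11:15, 14:45-17:00.
Those are the intersection windows.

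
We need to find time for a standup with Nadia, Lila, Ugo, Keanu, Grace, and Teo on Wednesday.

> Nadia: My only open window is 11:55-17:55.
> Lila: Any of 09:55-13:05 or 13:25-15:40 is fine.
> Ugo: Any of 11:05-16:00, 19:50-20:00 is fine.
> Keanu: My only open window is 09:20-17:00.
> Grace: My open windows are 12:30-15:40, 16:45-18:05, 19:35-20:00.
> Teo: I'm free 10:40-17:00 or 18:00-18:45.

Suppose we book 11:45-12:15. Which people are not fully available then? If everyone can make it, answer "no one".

Nadia: not fully free for 11:45-12:15. Lila: free for 11:45-12:15. Ugo: free for 11:45-12:15. Keanu: free for 11:45-12:15. Grace: not fully free for 11:45-12:15. Teo: free for 11:45-12:15.

Grace, Nadia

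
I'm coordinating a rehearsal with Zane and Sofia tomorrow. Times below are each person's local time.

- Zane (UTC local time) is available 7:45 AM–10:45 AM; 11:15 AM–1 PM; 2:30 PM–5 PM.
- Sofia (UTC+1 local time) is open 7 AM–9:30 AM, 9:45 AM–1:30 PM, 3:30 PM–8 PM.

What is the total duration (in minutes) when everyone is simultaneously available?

Zane in UTC: 07:45-10:45, 11:15-13:00, 14:30-17:00.
Sofia in UTC: 06:00-08:30, 08:45-12:30, 14:30-19:00 (subtract 1h to convert from UTC+1).
Zane ∩ Sofia: 07:45-08:30, 08:45-10:45, 11:15-12:30, 14:30-17:00.
Summing the common windows: 45 + 120 + 75 + 150 = 390 minutes.

390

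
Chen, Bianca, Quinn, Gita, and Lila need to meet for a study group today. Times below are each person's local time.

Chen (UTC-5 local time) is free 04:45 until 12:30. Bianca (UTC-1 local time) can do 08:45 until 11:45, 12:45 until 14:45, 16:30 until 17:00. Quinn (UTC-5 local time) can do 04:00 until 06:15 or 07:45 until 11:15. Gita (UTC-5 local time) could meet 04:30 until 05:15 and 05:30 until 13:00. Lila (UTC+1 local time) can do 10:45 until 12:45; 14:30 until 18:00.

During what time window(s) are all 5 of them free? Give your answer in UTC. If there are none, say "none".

09:45-10:15, 10:30-11:15, 13:45-15:45

Chen in UTC: 09:45-17:30 (add 5h to convert from UTC-5).
Bianca in UTC: 09:45-12:45, 13:45-15:45, 17:30-18:00 (add 1h to convert from UTC-1).
Quinn in UTC: 09:00-11:15, 12:45-16:15 (add 5h to convert from UTC-5).
Gita in UTC: 09:30-10:15, 10:30-18:00 (add 5h to convert from UTC-5).
Lila in UTC: 09:45-11:45, 13:30-17:00 (subtract 1h to convert from UTC+1).
Chen ∩ Bianca: 09:45-12:45, 13:45-15:45.
Chen ∩ Bianca ∩ Quinn: 09:45-11:15, 13:45-15:45.
Chen ∩ Bianca ∩ Quinn ∩ Gita: 09:45-10:15, 10:30-11:15, 13:45-15:45.
Chen ∩ Bianca ∩ Quinn ∩ Gita ∩ Lila: 09:45-10:15, 10:30-11:15, 13:45-15:45.
Those are the intersection windows.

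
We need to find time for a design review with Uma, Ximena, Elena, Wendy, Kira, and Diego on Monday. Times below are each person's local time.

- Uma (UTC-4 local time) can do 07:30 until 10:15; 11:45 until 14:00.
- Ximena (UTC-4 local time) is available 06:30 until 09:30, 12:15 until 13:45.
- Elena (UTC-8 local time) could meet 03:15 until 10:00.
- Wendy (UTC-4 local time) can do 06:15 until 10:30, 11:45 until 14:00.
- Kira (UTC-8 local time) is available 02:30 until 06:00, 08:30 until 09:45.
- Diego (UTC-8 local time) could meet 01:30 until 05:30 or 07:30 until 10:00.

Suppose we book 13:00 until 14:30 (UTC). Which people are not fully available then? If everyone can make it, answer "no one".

Diego, Kira, Uma, Ximena

Uma in UTC: 11:30-14:15, 15:45-18:00 (add 4h to convert from UTC-4).
Ximena in UTC: 10:30-13:30, 16:15-17:45 (add 4h to convert from UTC-4).
Elena in UTC: 11:15-18:00 (add 8h to convert from UTC-8).
Wendy in UTC: 10:15-14:30, 15:45-18:00 (add 4h to convert from UTC-4).
Kira in UTC: 10:30-14:00, 16:30-17:45 (add 8h to convert from UTC-8).
Diego in UTC: 09:30-13:30, 15:30-18:00 (add 8h to convert from UTC-8).
Uma: not fully free for 13:00-14:30. Ximena: not fully free for 13:00-14:30. Elena: free for 13:00-14:30. Wendy: free for 13:00-14:30. Kira: not fully free for 13:00-14:30. Diego: not fully free for 13:00-14:30.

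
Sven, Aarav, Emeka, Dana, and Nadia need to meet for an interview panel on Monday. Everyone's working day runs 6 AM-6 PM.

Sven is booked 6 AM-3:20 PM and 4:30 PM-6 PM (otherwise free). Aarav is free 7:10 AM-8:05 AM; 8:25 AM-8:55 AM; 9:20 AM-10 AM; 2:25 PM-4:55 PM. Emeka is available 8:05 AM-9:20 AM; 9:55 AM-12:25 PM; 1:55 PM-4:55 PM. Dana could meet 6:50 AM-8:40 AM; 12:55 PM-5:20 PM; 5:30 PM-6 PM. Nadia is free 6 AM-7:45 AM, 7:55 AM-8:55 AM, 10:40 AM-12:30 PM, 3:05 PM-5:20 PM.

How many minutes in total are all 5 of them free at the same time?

Sven free: 15:20-16:30 (invert busy blocks within the working day).
Aarav free: 07:10-08:05, 08:25-08:55, 09:20-10:00, 14:25-16:55.
Emeka free: 08:05-09:20, 09:55-12:25, 13:55-16:55.
Dana free: 06:50-08:40, 12:55-17:20, 17:30-18:00.
Nadia free: 06:00-07:45, 07:55-08:55, 10:40-12:30, 15:05-17:20.
Sven ∩ Aarav: 15:20-16:30.
Sven ∩ Aarav ∩ Emeka: 15:20-16:30.
Sven ∩ Aarav ∩ Emeka ∩ Dana: 15:20-16:30.
Sven ∩ Aarav ∩ Emeka ∩ Dana ∩ Nadia: 15:20-16:30.
Those are the intersection windows.
That's a single block of 70 minutes.

70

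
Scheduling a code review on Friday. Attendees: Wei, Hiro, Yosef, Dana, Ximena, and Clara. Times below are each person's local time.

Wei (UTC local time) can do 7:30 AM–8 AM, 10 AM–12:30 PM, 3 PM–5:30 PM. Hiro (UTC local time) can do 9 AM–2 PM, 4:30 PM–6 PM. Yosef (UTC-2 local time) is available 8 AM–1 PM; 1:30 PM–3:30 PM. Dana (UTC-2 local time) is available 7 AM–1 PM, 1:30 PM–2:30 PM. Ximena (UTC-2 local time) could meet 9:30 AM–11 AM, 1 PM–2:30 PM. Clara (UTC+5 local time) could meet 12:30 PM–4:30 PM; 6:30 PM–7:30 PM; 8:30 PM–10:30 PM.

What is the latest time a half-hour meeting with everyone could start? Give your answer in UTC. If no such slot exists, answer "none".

Wei in UTC: 07:30-08:00, 10:00-12:30, 15:00-17:30.
Hiro in UTC: 09:00-14:00, 16:30-18:00.
Yosef in UTC: 10:00-15:00, 15:30-17:30 (add 2h to convert from UTC-2).
Dana in UTC: 09:00-15:00, 15:30-16:30 (add 2h to convert from UTC-2).
Ximena in UTC: 11:30-13:00, 15:00-16:30 (add 2h to convert from UTC-2).
Clara in UTC: 07:30-11:30, 13:30-14:30, 15:30-17:30 (subtract 5h to convert from UTC+5).
Wei ∩ Hiro: 10:00-12:30, 16:30-17:30.
Wei ∩ Hiro ∩ Yosef: 10:00-12:30, 16:30-17:30.
Wei ∩ Hiro ∩ Yosef ∩ Dana: 10:00-12:30.
Wei ∩ Hiro ∩ Yosef ∩ Dana ∩ Ximena: 11:30-12:30.
Wei ∩ Hiro ∩ Yosef ∩ Dana ∩ Ximena ∩ Clara: ∅.
There is no time when everyone is free.
No common window is at least 30 minutes long.

none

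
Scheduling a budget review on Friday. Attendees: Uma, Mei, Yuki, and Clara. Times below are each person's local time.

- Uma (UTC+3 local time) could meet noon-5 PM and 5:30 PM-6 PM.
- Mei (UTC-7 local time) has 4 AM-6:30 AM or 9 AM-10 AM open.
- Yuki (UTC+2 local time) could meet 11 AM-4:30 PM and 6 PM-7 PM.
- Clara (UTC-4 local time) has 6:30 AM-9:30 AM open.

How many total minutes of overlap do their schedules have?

150

Uma in UTC: 09:00-14:00, 14:30-15:00 (subtract 3h to convert from UTC+3).
Mei in UTC: 11:00-13:30, 16:00-17:00 (add 7h to convert from UTC-7).
Yuki in UTC: 09:00-14:30, 16:00-17:00 (subtract 2h to convert from UTC+2).
Clara in UTC: 10:30-13:30 (add 4h to convert from UTC-4).
Uma ∩ Mei: 11:00-13:30.
Uma ∩ Mei ∩ Yuki: 11:00-13:30.
Uma ∩ Mei ∩ Yuki ∩ Clara: 11:00-13:30.
So the common availability across everyone is 11:00-13:30.
That's a single block of 150 minutes.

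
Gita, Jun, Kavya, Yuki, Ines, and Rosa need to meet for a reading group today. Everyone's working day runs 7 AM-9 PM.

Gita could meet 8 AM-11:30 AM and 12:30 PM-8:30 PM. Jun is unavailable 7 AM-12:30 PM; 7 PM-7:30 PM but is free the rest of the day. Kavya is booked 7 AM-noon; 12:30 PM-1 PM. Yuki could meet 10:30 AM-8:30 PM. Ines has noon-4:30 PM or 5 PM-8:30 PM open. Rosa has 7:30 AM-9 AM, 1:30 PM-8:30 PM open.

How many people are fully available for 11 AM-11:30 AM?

2

Gita free: 08:00-11:30, 12:30-20:30.
Jun free: 12:30-19:00, 19:30-21:00 (invert busy blocks within the working day).
Kavya free: 12:00-12:30, 13:00-21:00 (invert busy blocks within the working day).
Yuki free: 10:30-20:30.
Ines free: 12:00-16:30, 17:00-20:30.
Rosa free: 07:30-09:00, 13:30-20:30.
Gita and Yuki can make the full 11:00-11:30 slot — that's 2.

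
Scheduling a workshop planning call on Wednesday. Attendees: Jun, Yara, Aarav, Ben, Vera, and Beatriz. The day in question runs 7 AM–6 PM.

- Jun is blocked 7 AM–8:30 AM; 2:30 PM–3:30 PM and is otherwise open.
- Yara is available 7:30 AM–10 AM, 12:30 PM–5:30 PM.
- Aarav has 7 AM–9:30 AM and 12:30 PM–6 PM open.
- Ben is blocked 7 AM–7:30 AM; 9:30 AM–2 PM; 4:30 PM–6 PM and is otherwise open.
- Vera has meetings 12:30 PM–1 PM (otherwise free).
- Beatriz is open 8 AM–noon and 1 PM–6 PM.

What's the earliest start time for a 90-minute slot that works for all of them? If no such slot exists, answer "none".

none

Jun free: 08:30-14:30, 15:30-18:00 (invert busy blocks within the working day).
Yara free: 07:30-10:00, 12:30-17:30.
Aarav free: 07:00-09:30, 12:30-18:00.
Ben free: 07:30-09:30, 14:00-16:30 (invert busy blocks within the working day).
Vera free: 07:00-12:30, 13:00-18:00 (invert busy blocks within the working day).
Beatriz free: 08:00-12:00, 13:00-18:00.
Jun ∩ Yara: 08:30-10:00, 12:30-14:30, 15:30-17:30.
Jun ∩ Yara ∩ Aarav: 08:30-09:30, 12:30-14:30, 15:30-17:30.
Jun ∩ Yara ∩ Aarav ∩ Ben: 08:30-09:30, 14:00-14:30, 15:30-16:30.
Jun ∩ Yara ∩ Aarav ∩ Ben ∩ Vera: 08:30-09:30, 14:00-14:30, 15:30-16:30.
Jun ∩ Yara ∩ Aarav ∩ Ben ∩ Vera ∩ Beatriz: 08:30-09:30, 14:00-14:30, 15:30-16:30.
No common window is at least 90 minutes long.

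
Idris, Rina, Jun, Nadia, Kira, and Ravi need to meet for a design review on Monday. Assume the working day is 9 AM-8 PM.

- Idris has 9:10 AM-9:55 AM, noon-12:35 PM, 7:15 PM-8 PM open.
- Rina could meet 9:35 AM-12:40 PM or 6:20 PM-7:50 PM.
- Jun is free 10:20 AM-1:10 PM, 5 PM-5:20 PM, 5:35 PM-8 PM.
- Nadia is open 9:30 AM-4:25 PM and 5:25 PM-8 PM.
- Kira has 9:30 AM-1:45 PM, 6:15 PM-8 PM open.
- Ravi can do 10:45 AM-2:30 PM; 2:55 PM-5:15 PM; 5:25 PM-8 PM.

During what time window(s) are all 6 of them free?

Idris ∩ Rina: 09:35-09:55, 12:00-12:35, 19:15-19:50.
Idris ∩ Rina ∩ Jun: 12:00-12:35, 19:15-19:50.
Idris ∩ Rina ∩ Jun ∩ Nadia: 12:00-12:35, 19:15-19:50.
Idris ∩ Rina ∩ Jun ∩ Nadia ∩ Kira: 12:00-12:35, 19:15-19:50.
Idris ∩ Rina ∩ Jun ∩ Nadia ∩ Kira ∩ Ravi: 12:00-12:35, 19:15-19:50.

12:00-12:35, 19:15-19:50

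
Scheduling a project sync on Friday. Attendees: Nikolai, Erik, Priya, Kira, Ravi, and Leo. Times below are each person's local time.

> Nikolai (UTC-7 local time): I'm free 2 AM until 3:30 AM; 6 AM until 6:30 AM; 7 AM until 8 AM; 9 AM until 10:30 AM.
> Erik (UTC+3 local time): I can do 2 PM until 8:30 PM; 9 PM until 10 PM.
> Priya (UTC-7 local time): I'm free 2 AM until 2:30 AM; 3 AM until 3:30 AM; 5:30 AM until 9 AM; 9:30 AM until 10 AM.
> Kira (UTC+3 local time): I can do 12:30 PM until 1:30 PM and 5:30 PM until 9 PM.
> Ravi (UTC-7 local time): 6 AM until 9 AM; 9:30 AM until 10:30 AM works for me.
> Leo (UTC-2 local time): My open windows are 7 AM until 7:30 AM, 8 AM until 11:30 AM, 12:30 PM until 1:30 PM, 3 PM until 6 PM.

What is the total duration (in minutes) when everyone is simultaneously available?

30

Nikolai in UTC: 09:00-10:30, 13:00-13:30, 14:00-15:00, 16:00-17:30 (add 7h to convert from UTC-7).
Erik in UTC: 11:00-17:30, 18:00-19:00 (subtract 3h to convert from UTC+3).
Priya in UTC: 09:00-09:30, 10:00-10:30, 12:30-16:00, 16:30-17:00 (add 7h to convert from UTC-7).
Kira in UTC: 09:30-10:30, 14:30-18:00 (subtract 3h to convert from UTC+3).
Ravi in UTC: 13:00-16:00, 16:30-17:30 (add 7h to convert from UTC-7).
Leo in UTC: 09:00-09:30, 10:00-13:30, 14:30-15:30, 17:00-20:00 (add 2h to convert from UTC-2).
Nikolai ∩ Erik: 13:00-13:30, 14:00-15:00, 16:00-17:30.
Nikolai ∩ Erik ∩ Priya: 13:00-13:30, 14:00-15:00, 16:30-17:00.
Nikolai ∩ Erik ∩ Priya ∩ Kira: 14:30-15:00, 16:30-17:00.
Nikolai ∩ Erik ∩ Priya ∩ Kira ∩ Ravi: 14:30-15:00, 16:30-17:00.
Nikolai ∩ Erik ∩ Priya ∩ Kira ∩ Ravi ∩ Leo: 14:30-15:00.
That's a single block of 30 minutes.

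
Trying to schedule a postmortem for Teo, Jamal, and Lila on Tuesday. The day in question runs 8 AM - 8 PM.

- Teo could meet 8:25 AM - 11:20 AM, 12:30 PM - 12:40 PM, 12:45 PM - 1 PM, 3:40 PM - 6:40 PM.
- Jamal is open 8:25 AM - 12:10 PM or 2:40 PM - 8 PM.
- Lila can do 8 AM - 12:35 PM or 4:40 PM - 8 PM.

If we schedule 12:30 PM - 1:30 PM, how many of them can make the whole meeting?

0

nobody can make the full 12:30-13:30 slot — that's 0.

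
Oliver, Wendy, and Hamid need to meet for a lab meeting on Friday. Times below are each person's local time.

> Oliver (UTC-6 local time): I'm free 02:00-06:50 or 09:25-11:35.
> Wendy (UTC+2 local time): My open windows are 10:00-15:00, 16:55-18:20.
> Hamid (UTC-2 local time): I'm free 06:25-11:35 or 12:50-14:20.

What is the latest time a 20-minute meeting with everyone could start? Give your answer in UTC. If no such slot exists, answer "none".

16:00

Oliver in UTC: 08:00-12:50, 15:25-17:35 (add 6h to convert from UTC-6).
Wendy in UTC: 08:00-13:00, 14:55-16:20 (subtract 2h to convert from UTC+2).
Hamid in UTC: 08:25-13:35, 14:50-16:20 (add 2h to convert from UTC-2).
Oliver ∩ Wendy: 08:00-12:50, 15:25-16:20.
Oliver ∩ Wendy ∩ Hamid: 08:25-12:50, 15:25-16:20.
The last common window of at least 20 minutes is 15:25-16:20; a 20-minute meeting can start as late as 16:00 and still end by 16:20.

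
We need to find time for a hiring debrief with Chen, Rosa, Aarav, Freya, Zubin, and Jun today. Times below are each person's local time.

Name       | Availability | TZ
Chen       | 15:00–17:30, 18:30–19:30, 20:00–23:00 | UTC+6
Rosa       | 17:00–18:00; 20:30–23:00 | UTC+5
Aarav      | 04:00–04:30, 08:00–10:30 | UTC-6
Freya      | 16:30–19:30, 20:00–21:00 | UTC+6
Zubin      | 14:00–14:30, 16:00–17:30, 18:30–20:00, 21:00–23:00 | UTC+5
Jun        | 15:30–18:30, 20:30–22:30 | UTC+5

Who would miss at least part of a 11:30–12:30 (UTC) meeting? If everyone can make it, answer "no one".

Aarav, Chen, Rosa

Chen in UTC: 09:00-11:30, 12:30-13:30, 14:00-17:00 (subtract 6h to convert from UTC+6).
Rosa in UTC: 12:00-13:00, 15:30-18:00 (subtract 5h to convert from UTC+5).
Aarav in UTC: 10:00-10:30, 14:00-16:30 (add 6h to convert from UTC-6).
Freya in UTC: 10:30-13:30, 14:00-15:00 (subtract 6h to convert from UTC+6).
Zubin in UTC: 09:00-09:30, 11:00-12:30, 13:30-15:00, 16:00-18:00 (subtract 5h to convert from UTC+5).
Jun in UTC: 10:30-13:30, 15:30-17:30 (subtract 5h to convert from UTC+5).
Chen: not fully free for 11:30-12:30. Rosa: not fully free for 11:30-12:30. Aarav: not fully free for 11:30-12:30. Freya: free for 11:30-12:30. Zubin: free for 11:30-12:30. Jun: free for 11:30-12:30.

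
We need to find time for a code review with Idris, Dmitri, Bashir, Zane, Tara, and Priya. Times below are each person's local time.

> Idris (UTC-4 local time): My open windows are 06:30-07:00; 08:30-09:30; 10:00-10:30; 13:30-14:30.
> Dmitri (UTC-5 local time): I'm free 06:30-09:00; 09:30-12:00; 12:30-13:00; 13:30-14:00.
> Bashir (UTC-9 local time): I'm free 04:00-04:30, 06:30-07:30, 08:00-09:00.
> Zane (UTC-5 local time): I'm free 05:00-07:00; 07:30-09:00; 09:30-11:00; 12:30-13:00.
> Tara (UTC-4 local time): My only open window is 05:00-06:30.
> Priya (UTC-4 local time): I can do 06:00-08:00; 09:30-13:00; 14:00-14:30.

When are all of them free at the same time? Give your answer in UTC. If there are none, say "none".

Idris in UTC: 10:30-11:00, 12:30-13:30, 14:00-14:30, 17:30-18:30 (add 4h to convert from UTC-4).
Dmitri in UTC: 11:30-14:00, 14:30-17:00, 17:30-18:00, 18:30-19:00 (add 5h to convert from UTC-5).
Bashir in UTC: 13:00-13:30, 15:30-16:30, 17:00-18:00 (add 9h to convert from UTC-9).
Zane in UTC: 10:00-12:00, 12:30-14:00, 14:30-16:00, 17:30-18:00 (add 5h to convert from UTC-5).
Tara in UTC: 09:00-10:30 (add 4h to convert from UTC-4).
Priya in UTC: 10:00-12:00, 13:30-17:00, 18:00-18:30 (add 4h to convert from UTC-4).
Idris ∩ Dmitri: 12:30-13:30, 17:30-18:00.
Idris ∩ Dmitri ∩ Bashir: 13:00-13:30, 17:30-18:00.
Idris ∩ Dmitri ∩ Bashir ∩ Zane: 13:00-13:30, 17:30-18:00.
Idris ∩ Dmitri ∩ Bashir ∩ Zane ∩ Tara: ∅.
Idris ∩ Dmitri ∩ Bashir ∩ Zane ∩ Tara ∩ Priya: ∅.
There is no time when everyone is free.

none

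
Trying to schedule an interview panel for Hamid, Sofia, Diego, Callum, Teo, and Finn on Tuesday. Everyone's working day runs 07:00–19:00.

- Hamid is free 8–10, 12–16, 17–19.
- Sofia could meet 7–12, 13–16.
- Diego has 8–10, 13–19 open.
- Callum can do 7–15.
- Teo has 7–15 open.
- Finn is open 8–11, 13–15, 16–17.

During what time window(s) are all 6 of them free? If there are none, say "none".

Hamid ∩ Sofia: 08:00-10:00, 13:00-16:00.
Hamid ∩ Sofia ∩ Diego: 08:00-10:00, 13:00-16:00.
Hamid ∩ Sofia ∩ Diego ∩ Callum: 08:00-10:00, 13:00-15:00.
Hamid ∩ Sofia ∩ Diego ∩ Callum ∩ Teo: 08:00-10:00, 13:00-15:00.
Hamid ∩ Sofia ∩ Diego ∩ Callum ∩ Teo ∩ Finn: 08:00-10:00, 13:00-15:00.

08:00-10:00, 13:00-15:00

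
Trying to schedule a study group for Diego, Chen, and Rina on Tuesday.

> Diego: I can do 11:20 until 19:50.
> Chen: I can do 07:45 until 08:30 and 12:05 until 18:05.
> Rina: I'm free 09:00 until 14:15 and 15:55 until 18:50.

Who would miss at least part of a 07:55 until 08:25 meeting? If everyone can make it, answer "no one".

Diego: not fully free for 07:55-08:25. Chen: free for 07:55-08:25. Rina: not fully free for 07:55-08:25.

Diego, Rina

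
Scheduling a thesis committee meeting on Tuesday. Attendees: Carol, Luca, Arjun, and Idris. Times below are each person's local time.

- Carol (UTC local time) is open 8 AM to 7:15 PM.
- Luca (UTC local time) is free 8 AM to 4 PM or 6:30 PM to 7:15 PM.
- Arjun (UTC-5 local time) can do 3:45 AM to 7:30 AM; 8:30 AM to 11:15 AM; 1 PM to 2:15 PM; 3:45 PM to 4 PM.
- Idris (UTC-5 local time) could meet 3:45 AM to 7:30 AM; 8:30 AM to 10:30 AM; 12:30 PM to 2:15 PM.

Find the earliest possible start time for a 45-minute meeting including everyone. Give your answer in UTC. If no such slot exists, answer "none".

08:45

Carol in UTC: 08:00-19:15.
Luca in UTC: 08:00-16:00, 18:30-19:15.
Arjun in UTC: 08:45-12:30, 13:30-16:15, 18:00-19:15, 20:45-21:00 (add 5h to convert from UTC-5).
Idris in UTC: 08:45-12:30, 13:30-15:30, 17:30-19:15 (add 5h to convert from UTC-5).
Carol ∩ Luca: 08:00-16:00, 18:30-19:15.
Carol ∩ Luca ∩ Arjun: 08:45-12:30, 13:30-16:00, 18:30-19:15.
Carol ∩ Luca ∩ Arjun ∩ Idris: 08:45-12:30, 13:30-15:30, 18:30-19:15.
The first common window of at least 45 minutes is 08:45-12:30, so the earliest start is 08:45.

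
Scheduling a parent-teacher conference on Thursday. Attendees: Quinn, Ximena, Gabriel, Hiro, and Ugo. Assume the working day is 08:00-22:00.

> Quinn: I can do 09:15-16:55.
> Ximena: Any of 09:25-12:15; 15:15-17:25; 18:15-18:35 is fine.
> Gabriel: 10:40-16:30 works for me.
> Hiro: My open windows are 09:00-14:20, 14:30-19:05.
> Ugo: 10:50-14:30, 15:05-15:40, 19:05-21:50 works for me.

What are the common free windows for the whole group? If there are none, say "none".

10:50-12:15, 15:15-15:40

Quinn ∩ Ximena: 09:25-12:15, 15:15-16:55.
Quinn ∩ Ximena ∩ Gabriel: 10:40-12:15, 15:15-16:30.
Quinn ∩ Ximena ∩ Gabriel ∩ Hiro: 10:40-12:15, 15:15-16:30.
Quinn ∩ Ximena ∩ Gabriel ∩ Hiro ∩ Ugo: 10:50-12:15, 15:15-15:40.
Those are the intersection windows.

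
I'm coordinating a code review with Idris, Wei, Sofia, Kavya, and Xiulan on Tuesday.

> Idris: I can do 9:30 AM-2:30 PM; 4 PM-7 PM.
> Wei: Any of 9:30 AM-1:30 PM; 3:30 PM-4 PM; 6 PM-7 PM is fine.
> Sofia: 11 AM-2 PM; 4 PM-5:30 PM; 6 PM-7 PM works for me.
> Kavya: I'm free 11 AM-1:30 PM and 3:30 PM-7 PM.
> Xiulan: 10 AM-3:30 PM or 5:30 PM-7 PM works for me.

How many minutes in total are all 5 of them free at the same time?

210

Idris ∩ Wei: 09:30-13:30, 18:00-19:00.
Idris ∩ Wei ∩ Sofia: 11:00-13:30, 18:00-19:00.
Idris ∩ Wei ∩ Sofia ∩ Kavya: 11:00-13:30, 18:00-19:00.
Idris ∩ Wei ∩ Sofia ∩ Kavya ∩ Xiulan: 11:00-13:30, 18:00-19:00.
So the common availability across everyone is 11:00-13:30, 18:00-19:00.
Summing the common windows: 150 + 60 = 210 minutes.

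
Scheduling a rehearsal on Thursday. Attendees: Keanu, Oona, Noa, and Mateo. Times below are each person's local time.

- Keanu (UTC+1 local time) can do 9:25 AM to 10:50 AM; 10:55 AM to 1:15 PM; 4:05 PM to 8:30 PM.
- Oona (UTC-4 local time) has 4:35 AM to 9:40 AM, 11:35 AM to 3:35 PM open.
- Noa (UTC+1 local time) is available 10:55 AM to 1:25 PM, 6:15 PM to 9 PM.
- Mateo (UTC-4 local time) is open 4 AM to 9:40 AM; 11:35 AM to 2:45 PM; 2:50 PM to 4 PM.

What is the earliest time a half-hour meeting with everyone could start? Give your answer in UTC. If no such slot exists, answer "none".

09:55

Keanu in UTC: 08:25-09:50, 09:55-12:15, 15:05-19:30 (subtract 1h to convert from UTC+1).
Oona in UTC: 08:35-13:40, 15:35-19:35 (add 4h to convert from UTC-4).
Noa in UTC: 09:55-12:25, 17:15-20:00 (subtract 1h to convert from UTC+1).
Mateo in UTC: 08:00-13:40, 15:35-18:45, 18:50-20:00 (add 4h to convert from UTC-4).
Keanu ∩ Oona: 08:35-09:50, 09:55-12:15, 15:35-19:30.
Keanu ∩ Oona ∩ Noa: 09:55-12:15, 17:15-19:30.
Keanu ∩ Oona ∩ Noa ∩ Mateo: 09:55-12:15, 17:15-18:45, 18:50-19:30.
The first common window of at least 30 minutes is 09:55-12:15, so the earliest start is 09:55.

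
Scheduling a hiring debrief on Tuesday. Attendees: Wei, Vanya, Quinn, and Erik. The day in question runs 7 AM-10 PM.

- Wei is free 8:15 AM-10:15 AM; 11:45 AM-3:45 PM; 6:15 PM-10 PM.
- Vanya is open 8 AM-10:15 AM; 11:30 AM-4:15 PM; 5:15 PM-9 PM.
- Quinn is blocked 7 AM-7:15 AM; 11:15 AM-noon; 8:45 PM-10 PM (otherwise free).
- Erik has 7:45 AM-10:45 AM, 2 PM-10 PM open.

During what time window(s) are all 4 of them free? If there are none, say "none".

08:15-10:15, 14:00-15:45, 18:15-20:45

Wei free: 08:15-10:15, 11:45-15:45, 18:15-22:00.
Vanya free: 08:00-10:15, 11:30-16:15, 17:15-21:00.
Quinn free: 07:15-11:15, 12:00-20:45 (invert busy blocks within the working day).
Erik free: 07:45-10:45, 14:00-22:00.
Wei ∩ Vanya: 08:15-10:15, 11:45-15:45, 18:15-21:00.
Wei ∩ Vanya ∩ Quinn: 08:15-10:15, 12:00-15:45, 18:15-20:45.
Wei ∩ Vanya ∩ Quinn ∩ Erik: 08:15-10:15, 14:00-15:45, 18:15-20:45.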